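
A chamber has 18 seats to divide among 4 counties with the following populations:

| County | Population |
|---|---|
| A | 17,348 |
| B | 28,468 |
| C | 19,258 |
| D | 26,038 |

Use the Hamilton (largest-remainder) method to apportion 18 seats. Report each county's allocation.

Total 91112; standard divisor 91112/18 ≈ 5061.778.
Standard quotas: A 3.4273, B 5.6241, C 3.8046, D 5.1440.
Lower quotas: A 3, B 5, C 3, D 5 (sum 16, leaving 2 seats).
Remainders in descending order: C 0.8046, B 0.6241, A 0.4273, D 0.1440.
The surplus seats go to C, B.

A 3, B 6, C 4, D 5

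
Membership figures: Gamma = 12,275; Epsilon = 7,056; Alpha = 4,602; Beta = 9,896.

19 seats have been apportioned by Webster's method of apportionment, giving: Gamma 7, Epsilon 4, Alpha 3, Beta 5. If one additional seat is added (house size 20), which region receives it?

Priority for the next seat is population ÷ (current seats + 0.5).
Priorities: Gamma 1636.667, Epsilon 1568.000, Alpha 1314.857, Beta 1799.273.
Highest priority: Beta.

Beta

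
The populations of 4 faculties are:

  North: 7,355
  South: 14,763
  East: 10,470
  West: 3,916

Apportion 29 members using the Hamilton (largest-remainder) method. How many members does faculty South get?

12

The standard divisor is 36504/29 ≈ 1258.759.
Standard quotas: North 5.8431, South 11.7282, East 8.3177, West 3.1110.
Lower quotas: North 5, South 11, East 8, West 3 (sum 27, leaving 2 seats).
Remainders in descending order: North 0.8431, South 0.7282, East 0.3177, West 0.1110.
The surplus seats go to North, South.
South receives 12.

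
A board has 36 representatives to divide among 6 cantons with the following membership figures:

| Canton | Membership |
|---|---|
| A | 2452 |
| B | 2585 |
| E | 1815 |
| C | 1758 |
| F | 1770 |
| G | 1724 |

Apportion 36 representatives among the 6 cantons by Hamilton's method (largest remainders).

A 7, B 8, E 6, C 5, F 5, G 5

Total 12104; standard divisor 12104/36 ≈ 336.222.
Standard quotas: A 7.293, B 7.688, E 5.398, C 5.229, F 5.264, G 5.128.
Lower quotas: A 7, B 7, E 5, C 5, F 5, G 5 (sum 34, leaving 2 seats).
Remainders in descending order: B 0.688, E 0.398, A 0.293, F 0.264, C 0.229, G 0.128.
Largest remainders: B, E receive the extra seats.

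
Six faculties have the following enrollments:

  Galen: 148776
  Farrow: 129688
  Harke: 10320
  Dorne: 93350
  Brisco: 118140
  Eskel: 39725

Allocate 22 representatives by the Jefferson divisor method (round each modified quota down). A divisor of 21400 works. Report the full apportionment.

With modified divisor 21400: modified quotas Galen 6.952, Farrow 6.060, Harke 0.482, Dorne 4.362, Brisco 5.521, Eskel 1.856.
Rounding down: Galen 6, Farrow 6, Harke 0, Dorne 4, Brisco 5, Eskel 1 (total 22).

Galen 6, Farrow 6, Harke 0, Dorne 4, Brisco 5, Eskel 1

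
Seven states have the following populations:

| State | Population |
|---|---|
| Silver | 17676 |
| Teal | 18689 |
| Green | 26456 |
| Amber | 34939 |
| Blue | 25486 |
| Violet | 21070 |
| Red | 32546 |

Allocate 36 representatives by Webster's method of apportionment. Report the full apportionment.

Silver 4; Teal 4; Green 5; Amber 7; Blue 5; Violet 4; Red 7

Standard divisor 176862/36 ≈ 4912.833; standard quotas: Silver 3.598, Teal 3.804, Green 5.385, Amber 7.112, Blue 5.188, Violet 4.289, Red 6.625.
Rounding to the nearest integer gives Silver 4, Teal 4, Green 5, Amber 7, Blue 5, Violet 4, Red 7 — total 36, matching the house size, so no adjustment is needed.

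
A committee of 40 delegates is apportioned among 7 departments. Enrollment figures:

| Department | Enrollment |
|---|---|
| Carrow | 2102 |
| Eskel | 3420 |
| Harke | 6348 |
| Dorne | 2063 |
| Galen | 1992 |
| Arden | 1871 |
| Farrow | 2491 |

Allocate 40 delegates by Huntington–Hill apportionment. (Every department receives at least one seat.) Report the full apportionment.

With divisor 518: modified quotas Carrow 4.058, Eskel 6.602, Harke 12.255, Dorne 3.983, Galen 3.846, Arden 3.612, Farrow 4.809.
Geometric-mean thresholds: Carrow √(4·5)=4.472, Eskel √(6·7)=6.481, Harke √(12·13)=12.490, Dorne √(3·4)=3.464, Galen √(3·4)=3.464, Arden √(3·4)=3.464, Farrow √(4·5)=4.472.
Each quota rounded against its threshold gives Carrow 4, Eskel 7, Harke 12, Dorne 4, Galen 4, Arden 4, Farrow 5 (total 40).

Carrow 4, Eskel 7, Harke 12, Dorne 4, Galen 4, Arden 4, Farrow 5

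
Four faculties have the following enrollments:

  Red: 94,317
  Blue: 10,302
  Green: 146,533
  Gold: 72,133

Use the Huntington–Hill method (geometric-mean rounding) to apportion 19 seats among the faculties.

Red=5, Blue=1, Green=9, Gold=4

With divisor 17244: modified quotas Red 5.470, Blue 0.597, Green 8.498, Gold 4.183.
Geometric-mean thresholds: Red √(5·6)=5.477, Blue (min 1), Green √(8·9)=8.485, Gold √(4·5)=4.472.
Each quota rounded against its threshold gives Red 5, Blue 1, Green 9, Gold 4 (total 19).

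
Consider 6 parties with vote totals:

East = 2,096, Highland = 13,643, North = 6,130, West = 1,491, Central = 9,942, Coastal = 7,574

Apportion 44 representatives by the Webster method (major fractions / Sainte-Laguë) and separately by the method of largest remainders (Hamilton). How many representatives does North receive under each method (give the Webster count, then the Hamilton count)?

Webster: East 2, Highland 14, North 7, West 2, Central 11, Coastal 8.
Hamilton: East 2, Highland 15, North 6, West 2, Central 11, Coastal 8.
North gets 7 under Webster and 6 under Hamilton.

7 and 6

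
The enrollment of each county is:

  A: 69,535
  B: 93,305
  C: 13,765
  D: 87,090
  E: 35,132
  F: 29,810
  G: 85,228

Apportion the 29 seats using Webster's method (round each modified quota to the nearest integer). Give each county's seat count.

A 5; B 7; C 1; D 6; E 2; F 2; G 6

Standard divisor 413865/29 ≈ 14271.207; standard quotas: A 4.872, B 6.538, C 0.965, D 6.102, E 2.462, F 2.089, G 5.972.
Rounding to the nearest integer gives A 5, B 7, C 1, D 6, E 2, F 2, G 6 — total 29, matching the house size, so no adjustment is needed.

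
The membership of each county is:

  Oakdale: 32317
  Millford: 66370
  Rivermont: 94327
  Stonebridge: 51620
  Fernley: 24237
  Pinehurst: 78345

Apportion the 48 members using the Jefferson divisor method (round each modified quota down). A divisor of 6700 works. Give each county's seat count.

With modified divisor 6700: modified quotas Oakdale 4.823, Millford 9.906, Rivermont 14.079, Stonebridge 7.704, Fernley 3.617, Pinehurst 11.693.
Rounding down: Oakdale 4, Millford 9, Rivermont 14, Stonebridge 7, Fernley 3, Pinehurst 11 (total 48).

Oakdale 4; Millford 9; Rivermont 14; Stonebridge 7; Fernley 3; Pinehurst 11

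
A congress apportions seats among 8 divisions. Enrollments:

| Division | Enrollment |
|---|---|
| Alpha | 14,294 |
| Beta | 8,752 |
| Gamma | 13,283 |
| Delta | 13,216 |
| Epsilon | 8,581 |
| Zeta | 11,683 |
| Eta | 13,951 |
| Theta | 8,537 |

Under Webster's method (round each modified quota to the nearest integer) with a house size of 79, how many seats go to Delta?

11

Standard divisor 92297/79 ≈ 1168.316; standard quotas: Alpha 12.235, Beta 7.491, Gamma 11.369, Delta 11.312, Epsilon 7.345, Zeta 10.000, Eta 11.941, Theta 7.307.
Rounding to the nearest integer gives 12, 7, 11, 11, 7, 10, 12, 7 = 77 seats, so the divisor must be adjusted.
With modified divisor 1152: modified quotas Alpha 12.408, Beta 7.597, Gamma 11.530, Delta 11.472, Epsilon 7.449, Zeta 10.141, Eta 12.110, Theta 7.411.
Rounding to the nearest integer: Alpha 12, Beta 8, Gamma 12, Delta 11, Epsilon 7, Zeta 10, Eta 12, Theta 7 (total 79).
Delta receives 11.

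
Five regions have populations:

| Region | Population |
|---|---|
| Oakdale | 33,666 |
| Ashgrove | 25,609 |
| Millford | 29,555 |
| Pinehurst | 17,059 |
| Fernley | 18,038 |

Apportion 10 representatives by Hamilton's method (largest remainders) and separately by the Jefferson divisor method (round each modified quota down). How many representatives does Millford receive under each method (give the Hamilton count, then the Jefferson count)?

Hamilton: Oakdale 3, Ashgrove 2, Millford 2, Pinehurst 1, Fernley 2.
Jefferson: Oakdale 3, Ashgrove 2, Millford 3, Pinehurst 1, Fernley 1.
Millford gets 2 under Hamilton and 3 under Jefferson.

2 and 3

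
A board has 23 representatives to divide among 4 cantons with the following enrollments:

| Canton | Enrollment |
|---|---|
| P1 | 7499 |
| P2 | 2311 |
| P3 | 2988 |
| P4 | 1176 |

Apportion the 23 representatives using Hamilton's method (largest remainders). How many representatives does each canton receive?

P1: 12, P2: 4, P3: 5, P4: 2

Standard divisor: 13974 ÷ 23 ≈ 607.565.
Standard quotas: P1 12.3427, P2 3.8037, P3 4.9180, P4 1.9356.
Lower quotas: P1 12, P2 3, P3 4, P4 1 (sum 20, leaving 3 seats).
Remainders in descending order: P4 0.9356, P3 0.9180, P2 0.8037, P1 0.3427.
The surplus seats go to P4, P3, P2.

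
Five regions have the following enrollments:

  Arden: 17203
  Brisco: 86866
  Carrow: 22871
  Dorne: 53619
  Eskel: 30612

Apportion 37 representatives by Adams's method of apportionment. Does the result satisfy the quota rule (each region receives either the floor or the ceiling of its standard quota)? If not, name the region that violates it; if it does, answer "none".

none

Standard quotas: Arden 3.014, Brisco 15.220, Carrow 4.007, Dorne 9.395, Eskel 5.364.
Adams allocation: Arden 3, Brisco 15, Carrow 4, Dorne 9, Eskel 6.
Every allocation lies between the lower and upper quota.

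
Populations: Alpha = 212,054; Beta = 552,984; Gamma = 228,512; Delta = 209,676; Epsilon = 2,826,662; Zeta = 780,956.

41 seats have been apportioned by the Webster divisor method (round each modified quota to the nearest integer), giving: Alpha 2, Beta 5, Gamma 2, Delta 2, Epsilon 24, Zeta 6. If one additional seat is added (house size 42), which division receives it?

Zeta

Priority for the next seat is population ÷ (current seats + 0.5).
Priorities: Alpha 84821.600, Beta 100542.545, Gamma 91404.800, Delta 83870.400, Epsilon 115373.959, Zeta 120147.077.
Highest priority: Zeta.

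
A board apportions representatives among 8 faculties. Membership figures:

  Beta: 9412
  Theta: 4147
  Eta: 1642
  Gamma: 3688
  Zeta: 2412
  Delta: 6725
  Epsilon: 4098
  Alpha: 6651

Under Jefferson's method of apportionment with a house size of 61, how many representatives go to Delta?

Standard divisor 38775/61 ≈ 635.656; standard quotas: Beta 14.807, Theta 6.524, Eta 2.583, Gamma 5.802, Zeta 3.795, Delta 10.580, Epsilon 6.447, Alpha 10.463.
Rounding down gives 14, 6, 2, 5, 3, 10, 6, 10 = 56 seats, so the divisor must be adjusted.
With modified divisor 598: modified quotas Beta 15.739, Theta 6.935, Eta 2.746, Gamma 6.167, Zeta 4.033, Delta 11.246, Epsilon 6.853, Alpha 11.122.
Rounding down: Beta 15, Theta 6, Eta 2, Gamma 6, Zeta 4, Delta 11, Epsilon 6, Alpha 11 (total 61).
Delta receives 11.

11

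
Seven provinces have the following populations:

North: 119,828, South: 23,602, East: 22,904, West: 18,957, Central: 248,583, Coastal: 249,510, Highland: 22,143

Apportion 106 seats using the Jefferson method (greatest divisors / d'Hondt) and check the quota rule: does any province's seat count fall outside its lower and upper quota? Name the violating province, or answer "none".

Coastal

Standard quotas: North 18.003, South 3.546, East 3.441, West 2.848, Central 37.348, Coastal 37.487, Highland 3.327.
Jefferson allocation: North 18, South 3, East 3, West 2, Central 38, Coastal 39, Highland 3.
Coastal has quota 37.487 (lower 37, upper 38) but receives 39 — outside the quota interval.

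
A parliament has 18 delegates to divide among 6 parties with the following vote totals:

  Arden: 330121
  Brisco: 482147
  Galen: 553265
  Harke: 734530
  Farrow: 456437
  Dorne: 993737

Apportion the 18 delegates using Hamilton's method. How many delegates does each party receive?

Arden=2; Brisco=2; Galen=3; Harke=4; Farrow=2; Dorne=5

Standard divisor: 3550237 ÷ 18 ≈ 197235.389.
Standard quotas: Arden 1.6737, Brisco 2.4445, Galen 2.8051, Harke 3.7241, Farrow 2.3142, Dorne 5.0383.
Lower quotas: Arden 1, Brisco 2, Galen 2, Harke 3, Farrow 2, Dorne 5 (sum 15, leaving 3 seats).
Remainders in descending order: Galen 0.8051, Harke 0.7241, Arden 0.6737, Brisco 0.4445, Farrow 0.3142, Dorne 0.0383.
Largest remainders: Galen, Harke, Arden receive the extra seats.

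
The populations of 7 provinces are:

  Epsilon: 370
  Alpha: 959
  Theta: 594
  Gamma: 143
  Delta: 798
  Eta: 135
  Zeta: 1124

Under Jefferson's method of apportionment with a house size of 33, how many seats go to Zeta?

Standard divisor 4123/33 ≈ 124.939; standard quotas: Epsilon 2.961, Alpha 7.676, Theta 4.754, Gamma 1.145, Delta 6.387, Eta 1.081, Zeta 8.996.
Rounding down gives 2, 7, 4, 1, 6, 1, 8 = 29 seats, so the divisor must be adjusted.
With modified divisor 116: modified quotas Epsilon 3.190, Alpha 8.267, Theta 5.121, Gamma 1.233, Delta 6.879, Eta 1.164, Zeta 9.690.
Rounding down: Epsilon 3, Alpha 8, Theta 5, Gamma 1, Delta 6, Eta 1, Zeta 9 (total 33).
Zeta receives 9.

9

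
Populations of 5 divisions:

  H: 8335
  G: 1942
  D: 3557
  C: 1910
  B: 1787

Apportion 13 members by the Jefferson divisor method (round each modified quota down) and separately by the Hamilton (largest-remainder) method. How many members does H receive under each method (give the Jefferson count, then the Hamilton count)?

7 and 6

Jefferson: H 7, G 1, D 3, C 1, B 1.
Hamilton: H 6, G 2, D 3, C 1, B 1.
H gets 7 under Jefferson and 6 under Hamilton.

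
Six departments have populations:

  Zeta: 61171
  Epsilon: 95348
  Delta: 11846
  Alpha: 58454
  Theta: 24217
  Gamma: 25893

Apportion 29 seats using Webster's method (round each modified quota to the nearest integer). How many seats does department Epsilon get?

10

Standard divisor 276929/29 ≈ 9549.276; standard quotas: Zeta 6.406, Epsilon 9.985, Delta 1.241, Alpha 6.121, Theta 2.536, Gamma 2.712.
Rounding to the nearest integer gives Zeta 6, Epsilon 10, Delta 1, Alpha 6, Theta 3, Gamma 3 — total 29, matching the house size, so no adjustment is needed.
Epsilon receives 10.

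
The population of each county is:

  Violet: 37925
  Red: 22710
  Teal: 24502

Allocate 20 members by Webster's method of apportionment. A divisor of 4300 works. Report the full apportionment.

With modified divisor 4300: modified quotas Violet 8.820, Red 5.281, Teal 5.698.
Rounding to the nearest integer: Violet 9, Red 5, Teal 6 (total 20).

Violet 9, Red 5, Teal 6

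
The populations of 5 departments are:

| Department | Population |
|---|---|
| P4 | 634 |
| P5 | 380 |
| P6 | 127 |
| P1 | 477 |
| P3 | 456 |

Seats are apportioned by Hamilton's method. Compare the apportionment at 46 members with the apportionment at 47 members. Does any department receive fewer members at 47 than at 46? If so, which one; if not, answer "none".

At 46 seats: P4 14, P5 8, P6 3, P1 11, P3 10.
At 47 seats: P4 14, P5 9, P6 3, P1 11, P3 10.
No department's allocation decreased.

none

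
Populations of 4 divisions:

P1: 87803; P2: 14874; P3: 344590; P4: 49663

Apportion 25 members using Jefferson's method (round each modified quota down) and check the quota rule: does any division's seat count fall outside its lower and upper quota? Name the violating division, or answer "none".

P3

Standard quotas: P1 4.417, P2 0.748, P3 17.336, P4 2.498.
Jefferson allocation: P1 4, P2 0, P3 19, P4 2.
P3 has quota 17.336 (lower 17, upper 18) but receives 19 — outside the quota interval.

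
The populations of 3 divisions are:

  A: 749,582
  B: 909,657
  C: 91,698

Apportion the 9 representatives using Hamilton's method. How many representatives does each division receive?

The standard divisor is 1750937/9 ≈ 194548.556.
Standard quotas: A 3.8529, B 4.6757, C 0.4713.
Lower quotas: A 3, B 4, C 0 (sum 7, leaving 2 seats).
Remainders in descending order: A 0.8529, B 0.6757, C 0.4713.
Largest remainders: A, B receive the extra seats.

A 4; B 5; C 0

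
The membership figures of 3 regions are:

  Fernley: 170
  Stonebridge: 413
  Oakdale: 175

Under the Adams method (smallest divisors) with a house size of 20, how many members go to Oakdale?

5

Standard divisor 758/20 ≈ 37.9; standard quotas: Fernley 4.485, Stonebridge 10.897, Oakdale 4.617.
Rounding up gives 5, 11, 5 = 21 seats, so the divisor must be adjusted.
With modified divisor 42: modified quotas Fernley 4.048, Stonebridge 9.833, Oakdale 4.167.
Rounding up: Fernley 5, Stonebridge 10, Oakdale 5 (total 20).
Oakdale receives 5.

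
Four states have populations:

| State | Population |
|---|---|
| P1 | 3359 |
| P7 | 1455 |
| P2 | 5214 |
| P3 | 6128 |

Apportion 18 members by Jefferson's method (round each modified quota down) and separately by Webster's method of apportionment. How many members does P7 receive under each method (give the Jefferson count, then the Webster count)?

1 and 2

Jefferson: P1 4, P7 1, P2 6, P3 7.
Webster: P1 4, P7 2, P2 6, P3 6.
P7 gets 1 under Jefferson and 2 under Webster.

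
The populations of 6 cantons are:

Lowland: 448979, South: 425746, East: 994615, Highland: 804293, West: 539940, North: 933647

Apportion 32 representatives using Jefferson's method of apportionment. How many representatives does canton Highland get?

6

Standard divisor 4147220/32 ≈ 129600.625; standard quotas: Lowland 3.464, South 3.285, East 7.674, Highland 6.206, West 4.166, North 7.204.
Rounding down gives 3, 3, 7, 6, 4, 7 = 30 seats, so the divisor must be adjusted.
With modified divisor 115800: modified quotas Lowland 3.877, South 3.677, East 8.589, Highland 6.946, West 4.663, North 8.063.
Rounding down: Lowland 3, South 3, East 8, Highland 6, West 4, North 8 (total 32).
Highland receives 6.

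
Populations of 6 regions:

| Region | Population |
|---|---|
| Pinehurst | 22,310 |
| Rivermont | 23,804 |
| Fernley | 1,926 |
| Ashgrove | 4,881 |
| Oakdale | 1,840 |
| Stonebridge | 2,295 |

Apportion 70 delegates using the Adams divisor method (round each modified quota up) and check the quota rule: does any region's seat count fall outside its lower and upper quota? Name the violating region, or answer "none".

Standard quotas: Pinehurst 27.371, Rivermont 29.204, Fernley 2.363, Ashgrove 5.988, Oakdale 2.257, Stonebridge 2.816.
Adams allocation: Pinehurst 27, Rivermont 28, Fernley 3, Ashgrove 6, Oakdale 3, Stonebridge 3.
Rivermont has quota 29.204 (lower 29, upper 30) but receives 28 — outside the quota interval.

Rivermont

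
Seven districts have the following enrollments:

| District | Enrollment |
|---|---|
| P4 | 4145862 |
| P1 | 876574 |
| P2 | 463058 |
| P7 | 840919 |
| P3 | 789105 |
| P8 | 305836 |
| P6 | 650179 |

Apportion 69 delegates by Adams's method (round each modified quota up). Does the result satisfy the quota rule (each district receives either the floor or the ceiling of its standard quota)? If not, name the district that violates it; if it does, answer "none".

P4

Standard quotas: P4 35.441, P1 7.493, P2 3.958, P7 7.189, P3 6.746, P8 2.614, P6 5.558.
Adams allocation: P4 34, P1 8, P2 4, P7 7, P3 7, P8 3, P6 6.
P4 has quota 35.441 (lower 35, upper 36) but receives 34 — outside the quota interval.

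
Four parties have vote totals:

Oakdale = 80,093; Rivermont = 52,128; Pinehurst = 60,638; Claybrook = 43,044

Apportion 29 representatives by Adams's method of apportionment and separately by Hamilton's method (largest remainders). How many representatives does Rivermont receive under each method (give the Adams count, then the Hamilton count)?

7 and 6

Adams: Oakdale 10, Rivermont 7, Pinehurst 7, Claybrook 5.
Hamilton: Oakdale 10, Rivermont 6, Pinehurst 8, Claybrook 5.
Rivermont gets 7 under Adams and 6 under Hamilton.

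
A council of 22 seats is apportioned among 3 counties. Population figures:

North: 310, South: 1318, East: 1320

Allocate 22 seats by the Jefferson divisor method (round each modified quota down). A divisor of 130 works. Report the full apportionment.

North 2, South 10, East 10

With modified divisor 130: modified quotas North 2.385, South 10.138, East 10.154.
Rounding down: North 2, South 10, East 10 (total 22).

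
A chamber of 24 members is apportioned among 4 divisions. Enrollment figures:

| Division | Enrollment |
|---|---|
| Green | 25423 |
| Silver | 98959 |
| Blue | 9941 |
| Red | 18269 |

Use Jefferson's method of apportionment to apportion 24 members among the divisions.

Green=4; Silver=16; Blue=1; Red=3

Standard divisor 152592/24 ≈ 6358; standard quotas: Green 3.999, Silver 15.564, Blue 1.564, Red 2.873.
Rounding down gives 3, 15, 1, 2 = 21 seats, so the divisor must be adjusted.
With modified divisor 6000: modified quotas Green 4.237, Silver 16.493, Blue 1.657, Red 3.045.
Rounding down: Green 4, Silver 16, Blue 1, Red 3 (total 24).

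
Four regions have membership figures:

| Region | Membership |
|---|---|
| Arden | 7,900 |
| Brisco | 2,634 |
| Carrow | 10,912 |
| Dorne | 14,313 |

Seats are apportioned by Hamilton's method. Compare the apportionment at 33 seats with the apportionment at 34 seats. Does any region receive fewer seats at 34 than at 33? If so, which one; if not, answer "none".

At 33 seats: Arden 7, Brisco 3, Carrow 10, Dorne 13.
At 34 seats: Arden 8, Brisco 2, Carrow 10, Dorne 14.
Brisco drops from 3 to 2.

Brisco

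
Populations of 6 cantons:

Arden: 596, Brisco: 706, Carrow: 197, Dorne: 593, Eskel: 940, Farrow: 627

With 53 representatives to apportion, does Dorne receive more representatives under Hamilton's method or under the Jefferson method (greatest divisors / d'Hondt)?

Jefferson

Hamilton: Arden 9, Brisco 10, Carrow 3, Dorne 8, Eskel 14, Farrow 9.
Jefferson: Arden 9, Brisco 10, Carrow 2, Dorne 9, Eskel 14, Farrow 9.
Dorne gets 8 under Hamilton and 9 under Jefferson.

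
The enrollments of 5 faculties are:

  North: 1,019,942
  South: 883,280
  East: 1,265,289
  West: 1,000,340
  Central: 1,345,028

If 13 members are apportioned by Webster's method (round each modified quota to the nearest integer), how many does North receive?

Standard divisor 5513879/13 ≈ 424144.538; standard quotas: North 2.405, South 2.082, East 2.983, West 2.358, Central 3.171.
Rounding to the nearest integer gives 2, 2, 3, 2, 3 = 12 seats, so the divisor must be adjusted.
With modified divisor 404100: modified quotas North 2.524, South 2.186, East 3.131, West 2.475, Central 3.328.
Rounding to the nearest integer: North 3, South 2, East 3, West 2, Central 3 (total 13).
North receives 3.

3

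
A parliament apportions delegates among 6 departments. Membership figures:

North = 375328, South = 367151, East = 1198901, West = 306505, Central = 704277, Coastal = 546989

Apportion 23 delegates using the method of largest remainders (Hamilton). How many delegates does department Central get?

5

Standard divisor: 3499151 ÷ 23 = 152137.
Standard quotas: North 2.4670, South 2.4133, East 7.8804, West 2.0147, Central 4.6292, Coastal 3.5954.
Lower quotas: North 2, South 2, East 7, West 2, Central 4, Coastal 3 (sum 20, leaving 3 seats).
Remainders in descending order: East 0.8804, Central 0.6292, Coastal 0.5954, North 0.4670, South 0.4133, West 0.0147.
Largest remainders: East, Central, Coastal receive the extra seats.
Central receives 5.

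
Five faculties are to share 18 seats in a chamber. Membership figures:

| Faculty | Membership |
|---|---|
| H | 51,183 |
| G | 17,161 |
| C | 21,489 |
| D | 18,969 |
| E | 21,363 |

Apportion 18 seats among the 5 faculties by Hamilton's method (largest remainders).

The standard divisor is 130165/18 ≈ 7231.389.
Standard quotas: H 7.0779, G 2.3731, C 2.9716, D 2.6231, E 2.9542.
Lower quotas: H 7, G 2, C 2, D 2, E 2 (sum 15, leaving 3 seats).
Remainders in descending order: C 0.9716, E 0.9542, D 0.6231, G 0.3731, H 0.0779.
Largest remainders: C, E, D receive the extra seats.

H 7, G 2, C 3, D 3, E 3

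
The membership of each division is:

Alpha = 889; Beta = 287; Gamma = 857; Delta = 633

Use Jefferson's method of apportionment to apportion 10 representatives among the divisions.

Standard divisor 2666/10 ≈ 266.6; standard quotas: Alpha 3.335, Beta 1.077, Gamma 3.215, Delta 2.374.
Rounding down gives 3, 1, 3, 2 = 9 seats, so the divisor must be adjusted.
With modified divisor 220: modified quotas Alpha 4.041, Beta 1.305, Gamma 3.895, Delta 2.877.
Rounding down: Alpha 4, Beta 1, Gamma 3, Delta 2 (total 10).

Alpha: 4, Beta: 1, Gamma: 3, Delta: 2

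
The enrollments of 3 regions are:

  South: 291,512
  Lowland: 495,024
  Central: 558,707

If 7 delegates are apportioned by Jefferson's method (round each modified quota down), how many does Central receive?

Standard divisor 1345243/7 ≈ 192177.571; standard quotas: South 1.517, Lowland 2.576, Central 2.907.
Rounding down gives 1, 2, 2 = 5 seats, so the divisor must be adjusted.
With modified divisor 155400: modified quotas South 1.876, Lowland 3.185, Central 3.595.
Rounding down: South 1, Lowland 3, Central 3 (total 7).
Central receives 3.

3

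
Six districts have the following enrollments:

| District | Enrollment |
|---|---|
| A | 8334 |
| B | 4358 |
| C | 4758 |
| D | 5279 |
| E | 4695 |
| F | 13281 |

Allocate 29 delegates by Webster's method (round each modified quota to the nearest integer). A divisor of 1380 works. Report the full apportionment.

With modified divisor 1380: modified quotas A 6.039, B 3.158, C 3.448, D 3.825, E 3.402, F 9.624.
Rounding to the nearest integer: A 6, B 3, C 3, D 4, E 3, F 10 (total 29).

A=6, B=3, C=3, D=4, E=3, F=10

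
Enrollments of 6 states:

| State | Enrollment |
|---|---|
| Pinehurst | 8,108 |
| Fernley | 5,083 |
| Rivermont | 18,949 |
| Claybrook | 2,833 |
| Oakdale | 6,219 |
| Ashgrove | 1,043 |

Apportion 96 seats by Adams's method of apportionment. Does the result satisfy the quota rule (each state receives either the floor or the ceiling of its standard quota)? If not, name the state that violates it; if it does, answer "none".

Standard quotas: Pinehurst 18.429, Fernley 11.554, Rivermont 43.071, Claybrook 6.439, Oakdale 14.136, Ashgrove 2.371.
Adams allocation: Pinehurst 18, Fernley 12, Rivermont 42, Claybrook 7, Oakdale 14, Ashgrove 3.
Rivermont has quota 43.071 (lower 43, upper 44) but receives 42 — outside the quota interval.

Rivermont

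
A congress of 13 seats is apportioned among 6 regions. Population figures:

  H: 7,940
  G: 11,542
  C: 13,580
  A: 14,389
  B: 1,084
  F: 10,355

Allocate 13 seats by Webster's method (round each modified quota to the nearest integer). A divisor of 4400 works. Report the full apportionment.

H=2; G=3; C=3; A=3; B=0; F=2

With modified divisor 4400: modified quotas H 1.805, G 2.623, C 3.086, A 3.270, B 0.246, F 2.353.
Rounding to the nearest integer: H 2, G 3, C 3, A 3, B 0, F 2 (total 13).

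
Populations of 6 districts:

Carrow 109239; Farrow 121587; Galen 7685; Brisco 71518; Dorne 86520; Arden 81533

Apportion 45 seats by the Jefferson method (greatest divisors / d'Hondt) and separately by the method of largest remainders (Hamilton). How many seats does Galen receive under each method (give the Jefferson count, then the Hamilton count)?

Jefferson: Carrow 10, Farrow 12, Galen 0, Brisco 7, Dorne 8, Arden 8.
Hamilton: Carrow 10, Farrow 11, Galen 1, Brisco 7, Dorne 8, Arden 8.
Galen gets 0 under Jefferson and 1 under Hamilton.

0 and 1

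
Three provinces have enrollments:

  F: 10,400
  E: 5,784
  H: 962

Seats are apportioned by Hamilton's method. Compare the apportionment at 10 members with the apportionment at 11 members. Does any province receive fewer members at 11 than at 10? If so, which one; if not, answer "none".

H

At 10 seats: F 6, E 3, H 1.
At 11 seats: F 7, E 4, H 0.
H drops from 1 to 0.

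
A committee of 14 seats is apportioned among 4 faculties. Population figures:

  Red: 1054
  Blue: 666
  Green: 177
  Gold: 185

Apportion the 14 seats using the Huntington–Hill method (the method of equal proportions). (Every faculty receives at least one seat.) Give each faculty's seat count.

With divisor 145: modified quotas Red 7.269, Blue 4.593, Green 1.221, Gold 1.276.
Geometric-mean thresholds: Red √(7·8)=7.483, Blue √(4·5)=4.472, Green √(1·2)=1.414, Gold √(1·2)=1.414.
Each quota rounded against its threshold gives Red 7, Blue 5, Green 1, Gold 1 (total 14).

Red 7, Blue 5, Green 1, Gold 1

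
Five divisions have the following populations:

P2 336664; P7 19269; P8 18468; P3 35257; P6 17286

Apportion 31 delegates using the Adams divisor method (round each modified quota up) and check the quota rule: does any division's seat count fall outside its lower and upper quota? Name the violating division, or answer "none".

Standard quotas: P2 24.445, P7 1.399, P8 1.341, P3 2.560, P6 1.255.
Adams allocation: P2 22, P7 2, P8 2, P3 3, P6 2.
P2 has quota 24.445 (lower 24, upper 25) but receives 22 — outside the quota interval.

P2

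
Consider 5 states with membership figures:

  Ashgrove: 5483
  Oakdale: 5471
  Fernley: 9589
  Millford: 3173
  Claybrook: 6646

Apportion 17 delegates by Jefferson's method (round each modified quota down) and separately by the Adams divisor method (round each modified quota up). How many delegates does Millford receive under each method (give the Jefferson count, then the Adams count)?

1 and 2

Jefferson: Ashgrove 3, Oakdale 3, Fernley 6, Millford 1, Claybrook 4.
Adams: Ashgrove 3, Oakdale 3, Fernley 5, Millford 2, Claybrook 4.
Millford gets 1 under Jefferson and 2 under Adams.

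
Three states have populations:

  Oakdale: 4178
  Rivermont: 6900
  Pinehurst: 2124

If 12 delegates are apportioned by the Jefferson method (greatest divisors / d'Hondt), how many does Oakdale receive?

Standard divisor 13202/12 ≈ 1100.167; standard quotas: Oakdale 3.798, Rivermont 6.272, Pinehurst 1.931.
Rounding down gives 3, 6, 1 = 10 seats, so the divisor must be adjusted.
With modified divisor 1000: modified quotas Oakdale 4.178, Rivermont 6.900, Pinehurst 2.124.
Rounding down: Oakdale 4, Rivermont 6, Pinehurst 2 (total 12).
Oakdale receives 4.

4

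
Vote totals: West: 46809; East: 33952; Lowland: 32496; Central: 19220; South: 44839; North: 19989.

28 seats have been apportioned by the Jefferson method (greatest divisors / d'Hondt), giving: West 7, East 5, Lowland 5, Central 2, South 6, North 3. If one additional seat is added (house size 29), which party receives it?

Central

Priority for the next seat is population ÷ (current seats + 1).
Priorities: West 5851.125, East 5658.667, Lowland 5416.000, Central 6406.667, South 6405.571, North 4997.250.
Highest priority: Central.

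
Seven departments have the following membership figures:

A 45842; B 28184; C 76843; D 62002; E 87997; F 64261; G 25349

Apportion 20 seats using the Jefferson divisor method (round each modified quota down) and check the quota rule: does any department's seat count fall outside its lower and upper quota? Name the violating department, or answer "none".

none

Standard quotas: A 2.348, B 1.444, C 3.936, D 3.176, E 4.507, F 3.291, G 1.298.
Jefferson allocation: A 2, B 1, C 4, D 3, E 5, F 4, G 1.
Every allocation lies between the lower and upper quota.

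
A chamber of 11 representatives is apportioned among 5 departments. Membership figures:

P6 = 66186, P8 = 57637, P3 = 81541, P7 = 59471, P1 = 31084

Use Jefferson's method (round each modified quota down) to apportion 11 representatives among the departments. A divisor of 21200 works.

P6 3, P8 2, P3 3, P7 2, P1 1

With modified divisor 21200: modified quotas P6 3.122, P8 2.719, P3 3.846, P7 2.805, P1 1.466.
Rounding down: P6 3, P8 2, P3 3, P7 2, P1 1 (total 11).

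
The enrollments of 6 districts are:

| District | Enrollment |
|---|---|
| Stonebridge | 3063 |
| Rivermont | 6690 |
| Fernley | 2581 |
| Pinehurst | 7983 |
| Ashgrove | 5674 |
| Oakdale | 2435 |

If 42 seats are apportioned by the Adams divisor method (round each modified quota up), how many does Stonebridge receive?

5

Standard divisor 28426/42 ≈ 676.81; standard quotas: Stonebridge 4.526, Rivermont 9.885, Fernley 3.813, Pinehurst 11.795, Ashgrove 8.383, Oakdale 3.598.
Rounding up gives 5, 10, 4, 12, 9, 4 = 44 seats, so the divisor must be adjusted.
With modified divisor 730: modified quotas Stonebridge 4.196, Rivermont 9.164, Fernley 3.536, Pinehurst 10.936, Ashgrove 7.773, Oakdale 3.336.
Rounding up: Stonebridge 5, Rivermont 10, Fernley 4, Pinehurst 11, Ashgrove 8, Oakdale 4 (total 42).
Stonebridge receives 5.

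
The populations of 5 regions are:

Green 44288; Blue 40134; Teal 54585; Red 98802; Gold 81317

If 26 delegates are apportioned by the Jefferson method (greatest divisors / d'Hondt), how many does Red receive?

8

Standard divisor 319126/26 ≈ 12274.077; standard quotas: Green 3.608, Blue 3.270, Teal 4.447, Red 8.050, Gold 6.625.
Rounding down gives 3, 3, 4, 8, 6 = 24 seats, so the divisor must be adjusted.
With modified divisor 11006.2: modified quotas Green 4.024, Blue 3.646, Teal 4.959, Red 8.977, Gold 7.388.
Rounding down: Green 4, Blue 3, Teal 4, Red 8, Gold 7 (total 26).
Red receives 8.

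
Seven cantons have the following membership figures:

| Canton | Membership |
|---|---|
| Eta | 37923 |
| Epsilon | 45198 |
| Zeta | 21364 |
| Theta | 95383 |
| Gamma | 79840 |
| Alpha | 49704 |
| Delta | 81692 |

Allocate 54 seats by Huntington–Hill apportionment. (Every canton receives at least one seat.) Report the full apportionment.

Eta: 5, Epsilon: 6, Zeta: 3, Theta: 12, Gamma: 10, Alpha: 7, Delta: 11

With divisor 7653: modified quotas Eta 4.955, Epsilon 5.906, Zeta 2.792, Theta 12.463, Gamma 10.433, Alpha 6.495, Delta 10.675.
Geometric-mean thresholds: Eta √(4·5)=4.472, Epsilon √(5·6)=5.477, Zeta √(2·3)=2.449, Theta √(12·13)=12.490, Gamma √(10·11)=10.488, Alpha √(6·7)=6.481, Delta √(10·11)=10.488.
Each quota rounded against its threshold gives Eta 5, Epsilon 6, Zeta 3, Theta 12, Gamma 10, Alpha 7, Delta 11 (total 54).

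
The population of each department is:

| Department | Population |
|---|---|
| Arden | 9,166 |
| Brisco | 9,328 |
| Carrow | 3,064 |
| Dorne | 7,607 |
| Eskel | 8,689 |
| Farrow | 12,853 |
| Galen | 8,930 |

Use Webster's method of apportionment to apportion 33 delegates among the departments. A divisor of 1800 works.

With modified divisor 1800: modified quotas Arden 5.092, Brisco 5.182, Carrow 1.702, Dorne 4.226, Eskel 4.827, Farrow 7.141, Galen 4.961.
Rounding to the nearest integer: Arden 5, Brisco 5, Carrow 2, Dorne 4, Eskel 5, Farrow 7, Galen 5 (total 33).

Arden 5, Brisco 5, Carrow 2, Dorne 4, Eskel 5, Farrow 7, Galen 5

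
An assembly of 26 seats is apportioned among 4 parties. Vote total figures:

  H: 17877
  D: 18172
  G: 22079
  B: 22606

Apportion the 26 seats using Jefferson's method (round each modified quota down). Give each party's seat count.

H 6, D 6, G 7, B 7

Standard divisor 80734/26 ≈ 3105.154; standard quotas: H 5.757, D 5.852, G 7.110, B 7.280.
Rounding down gives 5, 5, 7, 7 = 24 seats, so the divisor must be adjusted.
With modified divisor 2900: modified quotas H 6.164, D 6.266, G 7.613, B 7.795.
Rounding down: H 6, D 6, G 7, B 7 (total 26).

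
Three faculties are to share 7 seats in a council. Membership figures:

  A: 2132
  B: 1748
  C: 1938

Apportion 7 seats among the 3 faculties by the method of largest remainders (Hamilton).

The standard divisor is 5818/7 ≈ 831.143.
Standard quotas: A 2.565, B 2.103, C 2.332.
Lower quotas: A 2, B 2, C 2 (sum 6, leaving 1 seat).
Remainders in descending order: A 0.565, C 0.332, B 0.103.
The surplus seat goes to A.

A 3, B 2, C 2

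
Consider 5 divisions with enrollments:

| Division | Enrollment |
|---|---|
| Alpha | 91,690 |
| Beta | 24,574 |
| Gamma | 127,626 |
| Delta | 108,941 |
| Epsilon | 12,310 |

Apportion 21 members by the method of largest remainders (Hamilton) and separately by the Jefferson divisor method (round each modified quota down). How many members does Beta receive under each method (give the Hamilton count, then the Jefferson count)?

Hamilton: Alpha 5, Beta 2, Gamma 7, Delta 6, Epsilon 1.
Jefferson: Alpha 5, Beta 1, Gamma 8, Delta 7, Epsilon 0.
Beta gets 2 under Hamilton and 1 under Jefferson.

2 and 1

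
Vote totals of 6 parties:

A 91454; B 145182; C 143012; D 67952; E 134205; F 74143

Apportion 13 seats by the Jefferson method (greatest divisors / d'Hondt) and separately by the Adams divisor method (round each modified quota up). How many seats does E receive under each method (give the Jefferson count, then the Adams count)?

Jefferson: A 2, B 3, C 3, D 1, E 3, F 1.
Adams: A 2, B 3, C 3, D 1, E 2, F 2.
E gets 3 under Jefferson and 2 under Adams.

3 and 2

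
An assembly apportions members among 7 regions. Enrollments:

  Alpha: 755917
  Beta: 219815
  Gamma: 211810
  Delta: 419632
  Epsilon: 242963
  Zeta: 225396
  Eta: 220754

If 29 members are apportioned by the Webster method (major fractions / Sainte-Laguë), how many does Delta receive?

Standard divisor 2296287/29 ≈ 79182.31; standard quotas: Alpha 9.547, Beta 2.776, Gamma 2.675, Delta 5.300, Epsilon 3.068, Zeta 2.847, Eta 2.788.
Rounding to the nearest integer gives 10, 3, 3, 5, 3, 3, 3 = 30 seats, so the divisor must be adjusted.
With modified divisor 82100: modified quotas Alpha 9.207, Beta 2.677, Gamma 2.580, Delta 5.111, Epsilon 2.959, Zeta 2.745, Eta 2.689.
Rounding to the nearest integer: Alpha 9, Beta 3, Gamma 3, Delta 5, Epsilon 3, Zeta 3, Eta 3 (total 29).
Delta receives 5.

5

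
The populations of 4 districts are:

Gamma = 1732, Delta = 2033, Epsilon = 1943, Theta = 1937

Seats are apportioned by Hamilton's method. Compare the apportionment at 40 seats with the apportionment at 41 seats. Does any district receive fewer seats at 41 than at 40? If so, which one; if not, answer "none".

none

At 40 seats: Gamma 9, Delta 11, Epsilon 10, Theta 10.
At 41 seats: Gamma 9, Delta 11, Epsilon 11, Theta 10.
No district's allocation decreased.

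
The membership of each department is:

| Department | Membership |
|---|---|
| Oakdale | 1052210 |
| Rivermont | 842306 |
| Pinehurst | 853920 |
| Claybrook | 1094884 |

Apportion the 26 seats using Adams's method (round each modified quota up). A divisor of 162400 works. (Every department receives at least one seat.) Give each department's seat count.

With modified divisor 162400: modified quotas Oakdale 6.479, Rivermont 5.187, Pinehurst 5.258, Claybrook 6.742.
Rounding up: Oakdale 7, Rivermont 6, Pinehurst 6, Claybrook 7 (total 26).

Oakdale 7, Rivermont 6, Pinehurst 6, Claybrook 7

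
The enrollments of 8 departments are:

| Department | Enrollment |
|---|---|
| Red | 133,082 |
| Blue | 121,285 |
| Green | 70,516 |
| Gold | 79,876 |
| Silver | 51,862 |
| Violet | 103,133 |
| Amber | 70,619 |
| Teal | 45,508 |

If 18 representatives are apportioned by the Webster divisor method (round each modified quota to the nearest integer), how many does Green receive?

Standard divisor 675881/18 ≈ 37548.944; standard quotas: Red 3.544, Blue 3.230, Green 1.878, Gold 2.127, Silver 1.381, Violet 2.747, Amber 1.881, Teal 1.212.
Rounding to the nearest integer gives Red 4, Blue 3, Green 2, Gold 2, Silver 1, Violet 3, Amber 2, Teal 1 — total 18, matching the house size, so no adjustment is needed.
Green receives 2.

2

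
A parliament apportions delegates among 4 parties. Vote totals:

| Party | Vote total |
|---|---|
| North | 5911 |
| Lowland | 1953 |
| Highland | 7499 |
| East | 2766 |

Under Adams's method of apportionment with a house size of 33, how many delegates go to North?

11

Standard divisor 18129/33 ≈ 549.364; standard quotas: North 10.760, Lowland 3.555, Highland 13.650, East 5.035.
Rounding up gives 11, 4, 14, 6 = 35 seats, so the divisor must be adjusted.
With modified divisor 580: modified quotas North 10.191, Lowland 3.367, Highland 12.929, East 4.769.
Rounding up: North 11, Lowland 4, Highland 13, East 5 (total 33).
North receives 11.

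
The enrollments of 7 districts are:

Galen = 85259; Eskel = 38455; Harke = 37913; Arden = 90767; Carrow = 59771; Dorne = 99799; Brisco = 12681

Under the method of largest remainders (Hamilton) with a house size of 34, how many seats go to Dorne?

Total 424645; standard divisor 424645/34 ≈ 12489.559.
Standard quotas: Galen 6.8264, Eskel 3.0790, Harke 3.0356, Arden 7.2674, Carrow 4.7857, Dorne 7.9906, Brisco 1.0153.
Lower quotas: Galen 6, Eskel 3, Harke 3, Arden 7, Carrow 4, Dorne 7, Brisco 1 (sum 31, leaving 3 seats).
Remainders in descending order: Dorne 0.9906, Galen 0.8264, Carrow 0.7857, Arden 0.2674, Eskel 0.0790, Harke 0.0356, Brisco 0.0153.
The surplus seats go to Dorne, Galen, Carrow.
Dorne receives 8.

8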